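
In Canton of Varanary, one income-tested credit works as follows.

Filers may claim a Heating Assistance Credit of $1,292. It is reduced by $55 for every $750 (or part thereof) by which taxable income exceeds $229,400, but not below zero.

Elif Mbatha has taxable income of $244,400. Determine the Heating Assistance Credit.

Heating Assistance Credit: income exceeds $229,400 by $15,000, which is 20 full-or-partial $750 increments; reduction = 20 × $55 = $1,100, leaving $192.

$192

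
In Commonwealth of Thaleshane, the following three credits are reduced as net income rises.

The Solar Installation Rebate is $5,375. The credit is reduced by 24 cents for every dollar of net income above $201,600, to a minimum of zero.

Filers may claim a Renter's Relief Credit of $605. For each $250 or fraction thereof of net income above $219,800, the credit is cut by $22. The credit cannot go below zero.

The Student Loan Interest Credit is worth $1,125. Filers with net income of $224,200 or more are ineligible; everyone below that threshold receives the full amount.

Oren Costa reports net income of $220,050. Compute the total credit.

Solar Installation Rebate: 24% of the $18,450 excess over $201,600 is $4,428; credit = $5,375 − $4,428 = $947.
Renter's Relief Credit: income exceeds $219,800 by $250, which is 1 full-or-partial $250 increment; reduction = 1 × $22 = $22, leaving $583.
Student Loan Interest Credit: $220,050 is below the $224,200 cutoff, so the full $1,125 applies.
Total: $947 + $583 + $1,125 = $2,655.

$2,655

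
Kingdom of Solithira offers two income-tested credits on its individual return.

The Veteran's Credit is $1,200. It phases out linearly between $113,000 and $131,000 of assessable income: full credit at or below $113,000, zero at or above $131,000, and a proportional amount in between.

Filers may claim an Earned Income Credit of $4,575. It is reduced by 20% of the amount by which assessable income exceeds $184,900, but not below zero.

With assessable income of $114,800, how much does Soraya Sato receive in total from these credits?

$5,655

Veteran's Credit: $114,800 is $1,800 into a $18,000 phase-out range, leaving 16,200/18,000 of the credit: $1,200 × 16,200/18,000 = $1,080.
Earned Income Credit: $114,800 is at or below the $184,900 threshold, so the full $4,575 applies.
Total: $1,080 + $4,575 = $5,655.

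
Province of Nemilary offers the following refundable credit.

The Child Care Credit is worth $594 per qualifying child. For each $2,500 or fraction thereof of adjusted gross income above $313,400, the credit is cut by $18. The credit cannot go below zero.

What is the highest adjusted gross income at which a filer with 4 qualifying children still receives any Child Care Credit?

$640,900

Full credit = 4 × $594 = $2,376.
After 131 increments the reduction is 131 × $18 = $2,358, leaving $18; one more increment wipes it out. Increment 131 ends at excess 131 × $2,500 = $327,500, so the highest qualifying income is $313,400 + $327,500 = $640,900.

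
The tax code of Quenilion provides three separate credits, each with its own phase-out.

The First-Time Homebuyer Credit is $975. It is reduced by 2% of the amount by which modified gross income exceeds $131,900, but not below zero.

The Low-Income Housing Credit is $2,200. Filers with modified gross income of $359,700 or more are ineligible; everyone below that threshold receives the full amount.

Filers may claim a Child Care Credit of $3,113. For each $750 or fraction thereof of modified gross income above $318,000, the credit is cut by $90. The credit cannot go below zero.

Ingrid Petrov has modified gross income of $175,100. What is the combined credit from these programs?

$5,424

First-Time Homebuyer Credit: 2% of the $43,200 excess over $131,900 is $864; credit = $975 − $864 = $111.
Low-Income Housing Credit: $175,100 is below the $359,700 cutoff, so the full $2,200 applies.
Child Care Credit: $175,100 is at or below the $318,000 threshold, so the full $3,113 applies.
Total: $111 + $2,200 + $3,113 = $5,424.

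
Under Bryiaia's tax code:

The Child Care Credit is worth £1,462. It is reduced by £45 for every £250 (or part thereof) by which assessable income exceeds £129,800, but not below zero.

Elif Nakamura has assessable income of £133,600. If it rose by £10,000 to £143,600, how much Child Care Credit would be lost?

At £133,600 — income exceeds £129,800 by £3,800, which is 16 full-or-partial £250 increments; reduction = 16 × £45 = £720, leaving £742.
At £143,600 — income exceeds £129,800 by £13,800 → 56 increments × £45 = £2,520 ≥ base, so the credit is £0.
Lost: £742 − £0 = £742.

£742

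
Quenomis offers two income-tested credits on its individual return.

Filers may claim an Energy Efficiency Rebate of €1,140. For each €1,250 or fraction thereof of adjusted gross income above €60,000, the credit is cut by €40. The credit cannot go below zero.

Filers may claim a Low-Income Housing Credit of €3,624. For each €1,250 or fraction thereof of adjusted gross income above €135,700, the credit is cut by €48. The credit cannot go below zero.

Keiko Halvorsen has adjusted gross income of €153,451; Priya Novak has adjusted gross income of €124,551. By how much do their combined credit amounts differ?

Keiko (€153,451): Energy Efficiency Rebate: income exceeds €60,000 by €93,451 → 75 increments × €40 = €3,000 ≥ base, so the credit is €0. Low-Income Housing Credit: income exceeds €135,700 by €17,751, which is 15 full-or-partial €1,250 increments; reduction = 15 × €48 = €720, leaving €2,904. total €0 + €2,904 = €2,904
Priya (€124,551): Energy Efficiency Rebate: income exceeds €60,000 by €64,551 → 52 increments × €40 = €2,080 ≥ base, so the credit is €0. Low-Income Housing Credit: €124,551 is at or below the €135,700 threshold, so the full €3,624 applies. total €0 + €3,624 = €3,624
Difference: |€2,904 − €3,624| = €720.

€720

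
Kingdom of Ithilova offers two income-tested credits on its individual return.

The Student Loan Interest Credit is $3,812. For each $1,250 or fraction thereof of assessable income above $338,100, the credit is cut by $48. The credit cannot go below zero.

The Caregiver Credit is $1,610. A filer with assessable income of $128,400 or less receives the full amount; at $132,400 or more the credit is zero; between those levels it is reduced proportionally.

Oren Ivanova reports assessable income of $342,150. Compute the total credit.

$3,620

Student Loan Interest Credit: income exceeds $338,100 by $4,050, which is 4 full-or-partial $1,250 increments; reduction = 4 × $48 = $192, leaving $3,620.
Caregiver Credit: $342,150 is at or above $132,400, so the credit is $0.
Total: $3,620 + $0 = $3,620.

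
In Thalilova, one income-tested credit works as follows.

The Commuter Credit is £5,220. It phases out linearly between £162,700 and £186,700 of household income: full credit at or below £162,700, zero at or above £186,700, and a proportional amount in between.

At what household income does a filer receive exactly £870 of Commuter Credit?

£870 is 870/5,220 of the full £5,220, so 4,350/5,220 of the £24,000 range has been used: income = £162,700 + £24,000 × 4,350/5,220 = £182,700.

£182,700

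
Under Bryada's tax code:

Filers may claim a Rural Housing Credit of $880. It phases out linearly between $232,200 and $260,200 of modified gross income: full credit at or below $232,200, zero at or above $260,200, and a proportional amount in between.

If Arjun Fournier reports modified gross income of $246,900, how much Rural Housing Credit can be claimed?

$418

Rural Housing Credit: $246,900 is $14,700 into a $28,000 phase-out range, leaving 13,300/28,000 of the credit: $880 × 13,300/28,000 = $418.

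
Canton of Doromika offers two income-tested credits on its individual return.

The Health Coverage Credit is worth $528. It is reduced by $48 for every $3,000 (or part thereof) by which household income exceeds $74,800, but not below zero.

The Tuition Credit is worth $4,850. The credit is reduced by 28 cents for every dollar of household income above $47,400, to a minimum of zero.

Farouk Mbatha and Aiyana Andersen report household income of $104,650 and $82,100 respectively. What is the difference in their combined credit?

$336

Farouk ($104,650): Health Coverage Credit: income exceeds $74,800 by $29,850, which is 10 full-or-partial $3,000 increments; reduction = 10 × $48 = $480, leaving $48. Tuition Credit: 28% of the $57,250 excess over $47,400 is $16,030 ≥ base, so the credit is $0. total $48 + $0 = $48
Aiyana ($82,100): Health Coverage Credit: income exceeds $74,800 by $7,300, which is 3 full-or-partial $3,000 increments; reduction = 3 × $48 = $144, leaving $384. Tuition Credit: 28% of the $34,700 excess over $47,400 is $9,716 ≥ base, so the credit is $0. total $384 + $0 = $384
Difference: |$48 − $384| = $336.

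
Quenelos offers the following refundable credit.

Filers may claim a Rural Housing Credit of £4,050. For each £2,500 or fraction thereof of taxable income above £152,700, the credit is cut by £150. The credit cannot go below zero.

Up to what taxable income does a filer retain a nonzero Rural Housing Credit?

After 26 increments the reduction is 26 × £150 = £3,900, leaving £150; one more increment wipes it out. Increment 26 ends at excess 26 × £2,500 = £65,000, so the highest qualifying income is £152,700 + £65,000 = £217,700.

£217,700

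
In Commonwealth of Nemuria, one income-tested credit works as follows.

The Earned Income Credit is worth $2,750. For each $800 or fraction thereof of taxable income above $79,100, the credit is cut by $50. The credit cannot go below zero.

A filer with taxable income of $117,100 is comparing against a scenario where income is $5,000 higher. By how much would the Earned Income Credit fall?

At $117,100 — income exceeds $79,100 by $38,000, which is 48 full-or-partial $800 increments; reduction = 48 × $50 = $2,400, leaving $350.
At $122,100 — income exceeds $79,100 by $43,000, which is 54 full-or-partial $800 increments; reduction = 54 × $50 = $2,700, leaving $50.
Lost: $350 − $50 = $300.

$300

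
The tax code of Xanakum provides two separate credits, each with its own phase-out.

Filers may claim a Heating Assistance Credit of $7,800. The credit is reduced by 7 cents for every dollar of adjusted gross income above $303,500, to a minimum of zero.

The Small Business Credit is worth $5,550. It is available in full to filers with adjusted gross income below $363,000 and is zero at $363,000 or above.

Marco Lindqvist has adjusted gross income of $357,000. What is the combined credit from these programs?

Heating Assistance Credit: 7% of the $53,500 excess over $303,500 is $3,745; credit = $7,800 − $3,745 = $4,055.
Small Business Credit: $357,000 is below the $363,000 cutoff, so the full $5,550 applies.
Total: $4,055 + $5,550 = $9,605.

$9,605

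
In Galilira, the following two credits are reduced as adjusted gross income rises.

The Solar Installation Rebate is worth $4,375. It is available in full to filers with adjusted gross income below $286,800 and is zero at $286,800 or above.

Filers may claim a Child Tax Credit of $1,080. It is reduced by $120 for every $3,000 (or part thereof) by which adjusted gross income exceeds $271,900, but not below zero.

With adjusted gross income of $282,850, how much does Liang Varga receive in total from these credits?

Solar Installation Rebate: $282,850 is below the $286,800 cutoff, so the full $4,375 applies.
Child Tax Credit: income exceeds $271,900 by $10,950, which is 4 full-or-partial $3,000 increments; reduction = 4 × $120 = $480, leaving $600.
Total: $4,375 + $600 = $4,975.

$4,975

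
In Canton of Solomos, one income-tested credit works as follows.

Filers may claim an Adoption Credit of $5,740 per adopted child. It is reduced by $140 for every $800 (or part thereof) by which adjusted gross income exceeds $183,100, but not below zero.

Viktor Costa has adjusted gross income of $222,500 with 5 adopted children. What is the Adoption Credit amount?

$21,700

Adoption Credit: base = 5 × $5,740 = $28,700. income exceeds $183,100 by $39,400, which is 50 full-or-partial $800 increments; reduction = 50 × $140 = $7,000, leaving $21,700.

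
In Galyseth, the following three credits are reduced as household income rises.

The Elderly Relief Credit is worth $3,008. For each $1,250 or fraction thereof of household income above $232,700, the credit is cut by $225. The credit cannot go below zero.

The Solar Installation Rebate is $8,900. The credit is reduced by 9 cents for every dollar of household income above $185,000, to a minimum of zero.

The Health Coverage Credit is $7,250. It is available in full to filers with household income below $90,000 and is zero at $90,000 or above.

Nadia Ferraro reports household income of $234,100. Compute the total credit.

Elderly Relief Credit: income exceeds $232,700 by $1,400, which is 2 full-or-partial $1,250 increments; reduction = 2 × $225 = $450, leaving $2,558.
Solar Installation Rebate: 9% of the $49,100 excess over $185,000 is $4,419; credit = $8,900 − $4,419 = $4,481.
Health Coverage Credit: $234,100 meets or exceeds the $90,000 cutoff, so the credit is $0.
Total: $2,558 + $4,481 + $0 = $7,039.

$7,039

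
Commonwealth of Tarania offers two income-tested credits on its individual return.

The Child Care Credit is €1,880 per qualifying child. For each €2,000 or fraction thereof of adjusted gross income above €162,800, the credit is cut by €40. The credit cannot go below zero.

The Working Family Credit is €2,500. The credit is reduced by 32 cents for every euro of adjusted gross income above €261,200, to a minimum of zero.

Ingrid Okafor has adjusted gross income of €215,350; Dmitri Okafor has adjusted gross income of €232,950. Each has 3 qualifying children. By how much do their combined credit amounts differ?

Ingrid (€215,350): Child Care Credit: base = 3 × €1,880 = €5,640. income exceeds €162,800 by €52,550, which is 27 full-or-partial €2,000 increments; reduction = 27 × €40 = €1,080, leaving €4,560. Working Family Credit: €215,350 is at or below the €261,200 threshold, so the full €2,500 applies. total €4,560 + €2,500 = €7,060
Dmitri (€232,950): Child Care Credit: base = 3 × €1,880 = €5,640. income exceeds €162,800 by €70,150, which is 36 full-or-partial €2,000 increments; reduction = 36 × €40 = €1,440, leaving €4,200. Working Family Credit: €232,950 is at or below the €261,200 threshold, so the full €2,500 applies. total €4,200 + €2,500 = €6,700
Difference: |€7,060 − €6,700| = €360.

€360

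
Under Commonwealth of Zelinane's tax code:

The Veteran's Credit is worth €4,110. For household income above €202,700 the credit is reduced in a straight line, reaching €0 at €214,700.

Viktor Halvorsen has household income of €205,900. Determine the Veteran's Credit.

€3,014

Veteran's Credit: €205,900 is €3,200 into a €12,000 phase-out range, leaving 8,800/12,000 of the credit: €4,110 × 8,800/12,000 = €3,014.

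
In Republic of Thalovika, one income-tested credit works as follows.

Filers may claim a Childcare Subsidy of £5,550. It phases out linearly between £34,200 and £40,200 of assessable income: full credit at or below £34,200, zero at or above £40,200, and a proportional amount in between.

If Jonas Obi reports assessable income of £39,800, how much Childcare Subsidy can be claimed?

£370

Childcare Subsidy: £39,800 is £5,600 into a £6,000 phase-out range, leaving 400/6,000 of the credit: £5,550 × 400/6,000 = £370.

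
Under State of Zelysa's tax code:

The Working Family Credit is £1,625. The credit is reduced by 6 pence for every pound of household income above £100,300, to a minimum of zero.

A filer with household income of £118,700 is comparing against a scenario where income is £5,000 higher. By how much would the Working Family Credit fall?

At £118,700 — 6% of the £18,400 excess over £100,300 is £1,104; credit = £1,625 − £1,104 = £521.
At £123,700 — 6% of the £23,400 excess over £100,300 is £1,404; credit = £1,625 − £1,404 = £221.
Lost: £521 − £221 = £300.

£300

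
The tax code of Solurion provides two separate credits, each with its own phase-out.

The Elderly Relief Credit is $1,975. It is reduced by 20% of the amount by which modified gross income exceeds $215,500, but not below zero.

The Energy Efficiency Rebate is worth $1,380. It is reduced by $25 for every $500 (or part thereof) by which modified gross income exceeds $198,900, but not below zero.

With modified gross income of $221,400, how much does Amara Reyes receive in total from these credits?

Elderly Relief Credit: 20% of the $5,900 excess over $215,500 is $1,180; credit = $1,975 − $1,180 = $795.
Energy Efficiency Rebate: income exceeds $198,900 by $22,500, which is 45 full-or-partial $500 increments; reduction = 45 × $25 = $1,125, leaving $255.
Total: $795 + $255 = $1,050.

$1,050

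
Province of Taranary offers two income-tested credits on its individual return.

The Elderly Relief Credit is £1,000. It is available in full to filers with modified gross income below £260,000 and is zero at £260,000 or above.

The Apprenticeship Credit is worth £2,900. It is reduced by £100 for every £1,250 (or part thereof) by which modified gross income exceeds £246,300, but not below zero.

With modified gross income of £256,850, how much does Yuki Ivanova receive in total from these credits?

£3,000

Elderly Relief Credit: £256,850 is below the £260,000 cutoff, so the full £1,000 applies.
Apprenticeship Credit: income exceeds £246,300 by £10,550, which is 9 full-or-partial £1,250 increments; reduction = 9 × £100 = £900, leaving £2,000.
Total: £1,000 + £2,000 = £3,000.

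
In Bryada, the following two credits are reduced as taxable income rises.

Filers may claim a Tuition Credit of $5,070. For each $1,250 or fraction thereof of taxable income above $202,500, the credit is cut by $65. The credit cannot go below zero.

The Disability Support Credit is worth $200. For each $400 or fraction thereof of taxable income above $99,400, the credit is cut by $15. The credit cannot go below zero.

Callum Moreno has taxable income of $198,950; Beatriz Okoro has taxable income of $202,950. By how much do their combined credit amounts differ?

Callum ($198,950): Tuition Credit: $198,950 is at or below the $202,500 threshold, so the full $5,070 applies. Disability Support Credit: income exceeds $99,400 by $99,550 → 249 increments × $15 = $3,735 ≥ base, so the credit is $0. total $5,070 + $0 = $5,070
Beatriz ($202,950): Tuition Credit: income exceeds $202,500 by $450, which is 1 full-or-partial $1,250 increment; reduction = 1 × $65 = $65, leaving $5,005. Disability Support Credit: income exceeds $99,400 by $103,550 → 259 increments × $15 = $3,885 ≥ base, so the credit is $0. total $5,005 + $0 = $5,005
Difference: |$5,070 − $5,005| = $65.

$65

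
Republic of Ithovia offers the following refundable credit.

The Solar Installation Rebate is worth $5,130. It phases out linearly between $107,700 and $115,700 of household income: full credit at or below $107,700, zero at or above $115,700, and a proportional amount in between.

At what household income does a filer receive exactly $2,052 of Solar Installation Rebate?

$112,500

$2,052 is 2,052/5,130 of the full $5,130, so 3,078/5,130 of the $8,000 range has been used: income = $107,700 + $8,000 × 3,078/5,130 = $112,500.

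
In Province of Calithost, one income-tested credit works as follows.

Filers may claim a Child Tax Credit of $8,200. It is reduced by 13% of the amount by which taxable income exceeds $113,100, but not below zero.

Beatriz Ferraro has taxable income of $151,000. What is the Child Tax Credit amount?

Child Tax Credit: 13% of the $37,900 excess over $113,100 is $4,927; credit = $8,200 − $4,927 = $3,273.

$3,273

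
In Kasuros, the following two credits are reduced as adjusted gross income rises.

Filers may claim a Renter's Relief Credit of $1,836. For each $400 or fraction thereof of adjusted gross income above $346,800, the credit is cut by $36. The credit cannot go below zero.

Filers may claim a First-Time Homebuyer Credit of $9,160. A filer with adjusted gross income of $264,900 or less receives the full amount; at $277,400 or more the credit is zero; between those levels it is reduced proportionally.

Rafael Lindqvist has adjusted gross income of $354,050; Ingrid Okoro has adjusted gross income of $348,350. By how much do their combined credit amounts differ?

Rafael ($354,050): Renter's Relief Credit: income exceeds $346,800 by $7,250, which is 19 full-or-partial $400 increments; reduction = 19 × $36 = $684, leaving $1,152. First-Time Homebuyer Credit: $354,050 is at or above $277,400, so the credit is $0. total $1,152 + $0 = $1,152
Ingrid ($348,350): Renter's Relief Credit: income exceeds $346,800 by $1,550, which is 4 full-or-partial $400 increments; reduction = 4 × $36 = $144, leaving $1,692. First-Time Homebuyer Credit: $348,350 is at or above $277,400, so the credit is $0. total $1,692 + $0 = $1,692
Difference: |$1,152 − $1,692| = $540.

$540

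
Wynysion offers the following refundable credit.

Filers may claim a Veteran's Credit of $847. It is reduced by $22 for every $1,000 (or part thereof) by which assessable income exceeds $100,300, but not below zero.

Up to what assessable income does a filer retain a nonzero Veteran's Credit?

After 38 increments the reduction is 38 × $22 = $836, leaving $11; one more increment wipes it out. Increment 38 ends at excess 38 × $1,000 = $38,000, so the highest qualifying income is $100,300 + $38,000 = $138,300.

$138,300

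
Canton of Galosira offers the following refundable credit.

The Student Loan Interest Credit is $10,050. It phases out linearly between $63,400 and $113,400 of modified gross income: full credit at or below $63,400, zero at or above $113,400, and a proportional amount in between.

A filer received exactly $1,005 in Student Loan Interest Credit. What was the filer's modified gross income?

$1,005 is 1,005/10,050 of the full $10,050, so 9,045/10,050 of the $50,000 range has been used: income = $63,400 + $50,000 × 9,045/10,050 = $108,400.

$108,400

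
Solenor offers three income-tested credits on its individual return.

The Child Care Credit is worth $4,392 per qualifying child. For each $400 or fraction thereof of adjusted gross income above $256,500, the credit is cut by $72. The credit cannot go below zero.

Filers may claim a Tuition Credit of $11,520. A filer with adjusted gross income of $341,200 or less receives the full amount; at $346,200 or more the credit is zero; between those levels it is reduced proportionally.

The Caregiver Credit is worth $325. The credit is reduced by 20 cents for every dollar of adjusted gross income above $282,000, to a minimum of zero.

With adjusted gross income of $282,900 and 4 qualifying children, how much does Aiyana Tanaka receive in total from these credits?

$24,481

Child Care Credit: base = 4 × $4,392 = $17,568. income exceeds $256,500 by $26,400, which is 66 full-or-partial $400 increments; reduction = 66 × $72 = $4,752, leaving $12,816.
Tuition Credit: $282,900 is at or below the $341,200 threshold, so the full $11,520 applies.
Caregiver Credit: 20% of the $900 excess over $282,000 is $180; credit = $325 − $180 = $145.
Total: $12,816 + $11,520 + $145 = $24,481.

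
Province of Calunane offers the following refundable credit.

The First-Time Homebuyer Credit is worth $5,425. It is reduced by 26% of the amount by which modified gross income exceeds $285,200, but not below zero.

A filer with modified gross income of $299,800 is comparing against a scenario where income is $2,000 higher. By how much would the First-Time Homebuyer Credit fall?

$520

At $299,800 — 26% of the $14,600 excess over $285,200 is $3,796; credit = $5,425 − $3,796 = $1,629.
At $301,800 — 26% of the $16,600 excess over $285,200 is $4,316; credit = $5,425 − $4,316 = $1,109.
Lost: $1,629 − $1,109 = $520.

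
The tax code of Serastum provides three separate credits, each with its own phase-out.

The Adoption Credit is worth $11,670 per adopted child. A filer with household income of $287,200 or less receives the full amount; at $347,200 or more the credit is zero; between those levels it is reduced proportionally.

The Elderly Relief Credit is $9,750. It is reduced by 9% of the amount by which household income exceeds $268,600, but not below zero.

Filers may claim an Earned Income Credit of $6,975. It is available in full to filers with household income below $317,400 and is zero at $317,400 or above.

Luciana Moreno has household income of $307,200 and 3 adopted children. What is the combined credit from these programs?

$36,591

Adoption Credit: base = 3 × $11,670 = $35,010. $307,200 is $20,000 into a $60,000 phase-out range, leaving 40,000/60,000 of the credit: $35,010 × 40,000/60,000 = $23,340.
Elderly Relief Credit: 9% of the $38,600 excess over $268,600 is $3,474; credit = $9,750 − $3,474 = $6,276.
Earned Income Credit: $307,200 is below the $317,400 cutoff, so the full $6,975 applies.
Total: $23,340 + $6,276 + $6,975 = $36,591.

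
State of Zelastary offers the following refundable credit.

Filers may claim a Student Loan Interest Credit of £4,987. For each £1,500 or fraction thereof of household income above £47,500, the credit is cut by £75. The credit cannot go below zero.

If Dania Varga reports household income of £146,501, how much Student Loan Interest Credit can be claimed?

£0

Student Loan Interest Credit: income exceeds £47,500 by £99,001 → 67 increments × £75 = £5,025 ≥ base, so the credit is £0.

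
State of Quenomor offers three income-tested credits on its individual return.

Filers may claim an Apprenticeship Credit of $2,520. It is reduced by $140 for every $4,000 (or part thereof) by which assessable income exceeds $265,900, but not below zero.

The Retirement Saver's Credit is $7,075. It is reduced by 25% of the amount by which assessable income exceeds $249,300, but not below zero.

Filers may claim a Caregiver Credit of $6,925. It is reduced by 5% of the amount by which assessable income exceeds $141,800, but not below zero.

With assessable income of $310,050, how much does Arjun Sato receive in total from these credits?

Apprenticeship Credit: income exceeds $265,900 by $44,150, which is 12 full-or-partial $4,000 increments; reduction = 12 × $140 = $1,680, leaving $840.
Retirement Saver's Credit: 25% of the $60,750 excess over $249,300 is $15,187.50 ≥ base, so the credit is $0.
Caregiver Credit: 5% of the $168,250 excess over $141,800 is $8,412.50 ≥ base, so the credit is $0.
Total: $840 + $0 + $0 = $840.

$840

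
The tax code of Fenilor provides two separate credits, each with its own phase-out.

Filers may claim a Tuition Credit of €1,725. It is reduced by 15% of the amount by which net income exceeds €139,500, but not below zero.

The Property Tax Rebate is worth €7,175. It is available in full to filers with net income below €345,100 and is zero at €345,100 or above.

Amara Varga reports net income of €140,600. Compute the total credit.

Tuition Credit: 15% of the €1,100 excess over €139,500 is €165; credit = €1,725 − €165 = €1,560.
Property Tax Rebate: €140,600 is below the €345,100 cutoff, so the full €7,175 applies.
Total: €1,560 + €7,175 = €8,735.

€8,735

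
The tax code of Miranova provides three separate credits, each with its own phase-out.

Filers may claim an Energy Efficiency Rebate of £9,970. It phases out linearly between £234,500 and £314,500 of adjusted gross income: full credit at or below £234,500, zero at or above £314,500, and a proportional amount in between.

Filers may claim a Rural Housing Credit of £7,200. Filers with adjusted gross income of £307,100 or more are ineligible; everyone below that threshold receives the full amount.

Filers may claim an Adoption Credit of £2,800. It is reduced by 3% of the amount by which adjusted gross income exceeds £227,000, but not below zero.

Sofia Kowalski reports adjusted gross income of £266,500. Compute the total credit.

Energy Efficiency Rebate: £266,500 is £32,000 into a £80,000 phase-out range, leaving 48,000/80,000 of the credit: £9,970 × 48,000/80,000 = £5,982.
Rural Housing Credit: £266,500 is below the £307,100 cutoff, so the full £7,200 applies.
Adoption Credit: 3% of the £39,500 excess over £227,000 is £1,185; credit = £2,800 − £1,185 = £1,615.
Total: £5,982 + £7,200 + £1,615 = £14,797.

£14,797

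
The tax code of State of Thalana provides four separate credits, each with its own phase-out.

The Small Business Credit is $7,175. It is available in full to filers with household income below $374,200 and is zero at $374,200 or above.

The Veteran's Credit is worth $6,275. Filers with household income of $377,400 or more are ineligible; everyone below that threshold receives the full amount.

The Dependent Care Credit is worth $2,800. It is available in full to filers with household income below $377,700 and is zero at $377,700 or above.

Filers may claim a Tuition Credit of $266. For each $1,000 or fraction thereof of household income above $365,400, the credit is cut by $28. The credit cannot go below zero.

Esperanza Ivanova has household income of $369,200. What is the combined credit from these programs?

Small Business Credit: $369,200 is below the $374,200 cutoff, so the full $7,175 applies.
Veteran's Credit: $369,200 is below the $377,400 cutoff, so the full $6,275 applies.
Dependent Care Credit: $369,200 is below the $377,700 cutoff, so the full $2,800 applies.
Tuition Credit: income exceeds $365,400 by $3,800, which is 4 full-or-partial $1,000 increments; reduction = 4 × $28 = $112, leaving $154.
Total: $7,175 + $6,275 + $2,800 + $154 = $16,404.

$16,404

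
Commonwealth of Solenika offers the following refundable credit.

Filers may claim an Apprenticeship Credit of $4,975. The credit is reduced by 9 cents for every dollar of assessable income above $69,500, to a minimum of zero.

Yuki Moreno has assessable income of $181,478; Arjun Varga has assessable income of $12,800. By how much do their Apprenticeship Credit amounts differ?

$4,975

Yuki ($181,478): Apprenticeship Credit: 9% of the $111,978 excess over $69,500 is $10,078.02 ≥ base, so the credit is $0.
Arjun ($12,800): Apprenticeship Credit: $12,800 is at or below the $69,500 threshold, so the full $4,975 applies.
Difference: |$0 − $4,975| = $4,975.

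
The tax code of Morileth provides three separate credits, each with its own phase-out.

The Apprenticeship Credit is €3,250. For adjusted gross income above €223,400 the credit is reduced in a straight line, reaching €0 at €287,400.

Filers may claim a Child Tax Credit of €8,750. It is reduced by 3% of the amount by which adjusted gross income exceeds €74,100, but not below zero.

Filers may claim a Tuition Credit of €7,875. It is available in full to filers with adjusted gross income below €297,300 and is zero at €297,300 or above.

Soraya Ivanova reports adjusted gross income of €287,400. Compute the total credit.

€10,226

Apprenticeship Credit: €287,400 is at or above €287,400, so the credit is €0.
Child Tax Credit: 3% of the €213,300 excess over €74,100 is €6,399; credit = €8,750 − €6,399 = €2,351.
Tuition Credit: €287,400 is below the €297,300 cutoff, so the full €7,875 applies.
Total: €0 + €2,351 + €7,875 = €10,226.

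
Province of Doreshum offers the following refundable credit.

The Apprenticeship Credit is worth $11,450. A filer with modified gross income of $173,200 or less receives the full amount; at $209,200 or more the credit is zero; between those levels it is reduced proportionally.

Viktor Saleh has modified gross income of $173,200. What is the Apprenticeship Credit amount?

$11,450

Apprenticeship Credit: $173,200 is at or below the $173,200 threshold, so the full $11,450 applies.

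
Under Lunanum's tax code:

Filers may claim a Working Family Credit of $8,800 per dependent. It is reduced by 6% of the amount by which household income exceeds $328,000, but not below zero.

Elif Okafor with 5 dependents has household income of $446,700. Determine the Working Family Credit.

$36,878

Working Family Credit: base = 5 × $8,800 = $44,000. 6% of the $118,700 excess over $328,000 is $7,122; credit = $44,000 − $7,122 = $36,878.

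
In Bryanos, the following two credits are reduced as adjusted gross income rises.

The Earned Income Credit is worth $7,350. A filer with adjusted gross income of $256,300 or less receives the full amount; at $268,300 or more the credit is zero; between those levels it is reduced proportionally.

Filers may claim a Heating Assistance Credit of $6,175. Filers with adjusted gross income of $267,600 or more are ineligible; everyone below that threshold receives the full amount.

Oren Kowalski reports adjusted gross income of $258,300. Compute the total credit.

Earned Income Credit: $258,300 is $2,000 into a $12,000 phase-out range, leaving 10,000/12,000 of the credit: $7,350 × 10,000/12,000 = $6,125.
Heating Assistance Credit: $258,300 is below the $267,600 cutoff, so the full $6,175 applies.
Total: $6,125 + $6,175 = $12,300.

$12,300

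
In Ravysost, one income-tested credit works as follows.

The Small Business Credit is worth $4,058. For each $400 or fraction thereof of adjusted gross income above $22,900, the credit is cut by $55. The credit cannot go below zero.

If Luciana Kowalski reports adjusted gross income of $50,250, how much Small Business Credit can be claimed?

$263

Small Business Credit: income exceeds $22,900 by $27,350, which is 69 full-or-partial $400 increments; reduction = 69 × $55 = $3,795, leaving $263.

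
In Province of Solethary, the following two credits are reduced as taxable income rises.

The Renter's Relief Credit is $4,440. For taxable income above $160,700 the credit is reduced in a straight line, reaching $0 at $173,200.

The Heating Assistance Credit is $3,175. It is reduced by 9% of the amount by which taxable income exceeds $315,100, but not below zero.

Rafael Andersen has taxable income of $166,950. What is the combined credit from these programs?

$5,395

Renter's Relief Credit: $166,950 is $6,250 into a $12,500 phase-out range, leaving 6,250/12,500 of the credit: $4,440 × 6,250/12,500 = $2,220.
Heating Assistance Credit: $166,950 is at or below the $315,100 threshold, so the full $3,175 applies.
Total: $2,220 + $3,175 = $5,395.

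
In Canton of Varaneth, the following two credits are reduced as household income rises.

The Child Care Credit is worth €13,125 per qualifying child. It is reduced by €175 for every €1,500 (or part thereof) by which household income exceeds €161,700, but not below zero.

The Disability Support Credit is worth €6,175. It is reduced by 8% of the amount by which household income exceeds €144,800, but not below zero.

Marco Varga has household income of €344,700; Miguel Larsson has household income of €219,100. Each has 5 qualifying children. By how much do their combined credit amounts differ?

Marco (€344,700): Child Care Credit: base = 5 × €13,125 = €65,625. income exceeds €161,700 by €183,000, which is 122 full-or-partial €1,500 increments; reduction = 122 × €175 = €21,350, leaving €44,275. Disability Support Credit: 8% of the €199,900 excess over €144,800 is €15,992 ≥ base, so the credit is €0. total €44,275 + €0 = €44,275
Miguel (€219,100): Child Care Credit: base = 5 × €13,125 = €65,625. income exceeds €161,700 by €57,400, which is 39 full-or-partial €1,500 increments; reduction = 39 × €175 = €6,825, leaving €58,800. Disability Support Credit: 8% of the €74,300 excess over €144,800 is €5,944; credit = €6,175 − €5,944 = €231. total €58,800 + €231 = €59,031
Difference: |€44,275 − €59,031| = €14,756.

€14,756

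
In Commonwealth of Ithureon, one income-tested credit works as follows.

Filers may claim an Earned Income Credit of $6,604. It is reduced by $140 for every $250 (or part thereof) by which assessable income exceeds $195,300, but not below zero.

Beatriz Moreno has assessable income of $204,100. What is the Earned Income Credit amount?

$1,564

Earned Income Credit: income exceeds $195,300 by $8,800, which is 36 full-or-partial $250 increments; reduction = 36 × $140 = $5,040, leaving $1,564.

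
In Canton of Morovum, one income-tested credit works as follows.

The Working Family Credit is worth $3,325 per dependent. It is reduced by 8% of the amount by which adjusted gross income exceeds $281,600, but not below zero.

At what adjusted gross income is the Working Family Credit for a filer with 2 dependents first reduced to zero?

$364,725

Full credit = 2 × $3,325 = $6,650.
The credit falls by 8% of each dollar above $281,600, so it reaches zero when the excess is $6,650 / 8% = $83,125: income = $281,600 + $83,125 = $364,725.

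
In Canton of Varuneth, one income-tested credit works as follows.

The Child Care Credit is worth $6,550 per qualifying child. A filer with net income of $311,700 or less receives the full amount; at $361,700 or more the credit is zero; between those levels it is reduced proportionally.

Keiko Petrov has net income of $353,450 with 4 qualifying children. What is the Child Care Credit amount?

$4,323

Child Care Credit: base = 4 × $6,550 = $26,200. $353,450 is $41,750 into a $50,000 phase-out range, leaving 8,250/50,000 of the credit: $26,200 × 8,250/50,000 = $4,323.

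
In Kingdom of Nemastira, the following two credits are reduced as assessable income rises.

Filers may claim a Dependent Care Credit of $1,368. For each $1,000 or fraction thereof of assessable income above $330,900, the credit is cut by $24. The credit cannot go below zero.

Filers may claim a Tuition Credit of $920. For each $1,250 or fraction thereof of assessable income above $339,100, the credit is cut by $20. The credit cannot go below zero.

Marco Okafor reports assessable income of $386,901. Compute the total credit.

$140

Dependent Care Credit: income exceeds $330,900 by $56,001 → 57 increments × $24 = $1,368 ≥ base, so the credit is $0.
Tuition Credit: income exceeds $339,100 by $47,801, which is 39 full-or-partial $1,250 increments; reduction = 39 × $20 = $780, leaving $140.
Total: $0 + $140 = $140.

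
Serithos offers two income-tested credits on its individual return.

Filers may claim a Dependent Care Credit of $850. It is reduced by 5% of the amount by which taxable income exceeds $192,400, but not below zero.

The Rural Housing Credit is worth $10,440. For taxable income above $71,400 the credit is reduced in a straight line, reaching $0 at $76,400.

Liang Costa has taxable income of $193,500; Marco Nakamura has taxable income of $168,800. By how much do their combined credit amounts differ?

Liang ($193,500): Dependent Care Credit: 5% of the $1,100 excess over $192,400 is $55; credit = $850 − $55 = $795. Rural Housing Credit: $193,500 is at or above $76,400, so the credit is $0. total $795 + $0 = $795
Marco ($168,800): Dependent Care Credit: $168,800 is at or below the $192,400 threshold, so the full $850 applies. Rural Housing Credit: $168,800 is at or above $76,400, so the credit is $0. total $850 + $0 = $850
Difference: |$795 − $850| = $55.

$55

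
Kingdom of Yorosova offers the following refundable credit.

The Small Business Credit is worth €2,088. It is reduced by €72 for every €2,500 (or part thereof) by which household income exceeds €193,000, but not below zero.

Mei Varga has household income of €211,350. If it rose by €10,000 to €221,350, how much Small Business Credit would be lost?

At €211,350 — income exceeds €193,000 by €18,350, which is 8 full-or-partial €2,500 increments; reduction = 8 × €72 = €576, leaving €1,512.
At €221,350 — income exceeds €193,000 by €28,350, which is 12 full-or-partial €2,500 increments; reduction = 12 × €72 = €864, leaving €1,224.
Lost: €1,512 − €1,224 = €288.

€288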